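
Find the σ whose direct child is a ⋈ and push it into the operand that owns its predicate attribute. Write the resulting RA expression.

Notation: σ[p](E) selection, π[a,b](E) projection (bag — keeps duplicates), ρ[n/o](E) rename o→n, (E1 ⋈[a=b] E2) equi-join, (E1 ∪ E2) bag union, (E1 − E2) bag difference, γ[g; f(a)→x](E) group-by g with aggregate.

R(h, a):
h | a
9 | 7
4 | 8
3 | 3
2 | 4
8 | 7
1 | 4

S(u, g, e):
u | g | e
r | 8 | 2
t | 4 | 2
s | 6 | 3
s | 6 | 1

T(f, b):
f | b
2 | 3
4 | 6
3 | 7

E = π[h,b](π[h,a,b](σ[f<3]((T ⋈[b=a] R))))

σ filters on f, owned by the left side.
E' = π[h,b](π[h,a,b]((σ[f<3](T) ⋈[b=a] R)))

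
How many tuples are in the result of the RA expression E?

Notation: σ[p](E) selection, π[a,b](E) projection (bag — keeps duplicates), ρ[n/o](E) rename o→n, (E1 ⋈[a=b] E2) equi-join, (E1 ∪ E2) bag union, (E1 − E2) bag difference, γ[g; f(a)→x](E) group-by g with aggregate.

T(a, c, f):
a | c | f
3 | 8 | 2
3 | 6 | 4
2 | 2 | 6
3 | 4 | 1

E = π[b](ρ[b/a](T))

Stepwise |·|:
  T → 4
  ρ[b/a](T) → 4
  π[b](ρ[b/a](T)) → 4

|E| = 4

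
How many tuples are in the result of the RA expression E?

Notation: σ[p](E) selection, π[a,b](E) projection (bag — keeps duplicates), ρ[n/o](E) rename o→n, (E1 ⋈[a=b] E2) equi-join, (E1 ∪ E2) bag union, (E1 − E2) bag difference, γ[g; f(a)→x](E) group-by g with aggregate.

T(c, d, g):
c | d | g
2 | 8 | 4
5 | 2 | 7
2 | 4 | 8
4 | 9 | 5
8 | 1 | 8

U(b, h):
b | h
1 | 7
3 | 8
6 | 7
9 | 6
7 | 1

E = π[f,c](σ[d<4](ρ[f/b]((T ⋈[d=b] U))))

Stepwise |·|:
  T → 5
  U → 5
  (T ⋈[d=b] U) → 2
  ρ[f/b]((T ⋈[d=b] U)) → 2
  σ[d<4](ρ[f/b]((T ⋈[d=b] U))) → 1
  π[f,c](σ[d<4](ρ[f/b]((T ⋈[d=b] U)))) → 1

|E| = 1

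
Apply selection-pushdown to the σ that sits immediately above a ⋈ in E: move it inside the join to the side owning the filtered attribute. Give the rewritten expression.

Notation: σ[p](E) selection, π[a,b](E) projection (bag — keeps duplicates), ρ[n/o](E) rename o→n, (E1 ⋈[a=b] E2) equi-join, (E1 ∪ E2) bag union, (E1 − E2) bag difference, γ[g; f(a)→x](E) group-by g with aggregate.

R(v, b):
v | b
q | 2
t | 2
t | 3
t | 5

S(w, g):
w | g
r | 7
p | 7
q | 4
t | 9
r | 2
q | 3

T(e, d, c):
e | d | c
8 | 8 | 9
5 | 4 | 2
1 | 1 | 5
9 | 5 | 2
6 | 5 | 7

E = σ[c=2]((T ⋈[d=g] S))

σ filters on c, owned by the left side.
E' = (σ[c=2](T) ⋈[d=g] S)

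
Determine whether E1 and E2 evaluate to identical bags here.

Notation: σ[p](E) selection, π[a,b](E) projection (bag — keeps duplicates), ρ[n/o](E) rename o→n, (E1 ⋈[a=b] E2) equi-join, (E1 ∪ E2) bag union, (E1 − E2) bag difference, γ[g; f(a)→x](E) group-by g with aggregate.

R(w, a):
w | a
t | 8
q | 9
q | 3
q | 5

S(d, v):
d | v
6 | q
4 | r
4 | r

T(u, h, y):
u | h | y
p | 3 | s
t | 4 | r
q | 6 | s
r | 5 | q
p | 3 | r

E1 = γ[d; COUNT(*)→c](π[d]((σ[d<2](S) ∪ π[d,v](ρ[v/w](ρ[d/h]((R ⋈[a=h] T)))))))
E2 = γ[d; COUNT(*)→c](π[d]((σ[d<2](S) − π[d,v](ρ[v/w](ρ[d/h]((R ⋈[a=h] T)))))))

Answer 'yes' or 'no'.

E1 subexpression sizes:
  S → 3
  σ[d<2](S) → 0
  R → 4
  T → 5
  (R ⋈[a=h] T) → 3
  ρ[d/h]((R ⋈[a=h] T)) → 3
  ρ[v/w](ρ[d/h]((R ⋈[a=h] T))) → 3
  π[d,v](ρ[v/w](ρ[d/h]((R ⋈[a=h] T)))) → 3
  (σ[d<2](S) ∪ π[d,v](ρ[v/w](ρ[d/h]((R ⋈[a=h] T))))) → 3
  π[d]((σ[d<2](S) ∪ π[d,v](ρ[v/w](ρ[d/h]((R ⋈[a=h] T)))))) → 3
  γ[d; COUNT(*)→c](π[d]((σ[d<2](S) ∪ π[d,v](ρ[v/w](ρ[d/h]((R ⋈[a=h] T))))))) → 2
E2 subexpression sizes:
  S → 3
  σ[d<2](S) → 0
  R → 4
  T → 5
  (R ⋈[a=h] T) → 3
  ρ[d/h]((R ⋈[a=h] T)) → 3
  ρ[v/w](ρ[d/h]((R ⋈[a=h] T))) → 3
  π[d,v](ρ[v/w](ρ[d/h]((R ⋈[a=h] T)))) → 3
  (σ[d<2](S) − π[d,v](ρ[v/w](ρ[d/h]((R ⋈[a=h] T))))) → 0
  π[d]((σ[d<2](S) − π[d,v](ρ[v/w](ρ[d/h]((R ⋈[a=h] T)))))) → 0
  γ[d; COUNT(*)→c](π[d]((σ[d<2](S) − π[d,v](ρ[v/w](ρ[d/h]((R ⋈[a=h] T))))))) → 0

E1 result:
d | c
3 | 2
5 | 1
E2 result:
d | c
(0 rows)
Witness: (3, 2) appears 1× in E1 but 0× in E2.

no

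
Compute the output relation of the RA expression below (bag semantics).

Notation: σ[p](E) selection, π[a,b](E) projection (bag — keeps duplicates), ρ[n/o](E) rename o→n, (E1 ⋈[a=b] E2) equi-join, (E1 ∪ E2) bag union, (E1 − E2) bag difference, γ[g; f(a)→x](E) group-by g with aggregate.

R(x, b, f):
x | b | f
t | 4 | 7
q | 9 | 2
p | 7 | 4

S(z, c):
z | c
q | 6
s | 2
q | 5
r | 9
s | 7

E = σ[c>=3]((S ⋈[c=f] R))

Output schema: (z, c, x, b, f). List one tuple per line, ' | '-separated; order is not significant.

Subexpression sizes:
  S → 5
  R → 3
  (S ⋈[c=f] R) → 2
  σ[c>=3]((S ⋈[c=f] R)) → 1

== RESULT ==
z | c | x | b | f
s | 7 | t | 4 | 7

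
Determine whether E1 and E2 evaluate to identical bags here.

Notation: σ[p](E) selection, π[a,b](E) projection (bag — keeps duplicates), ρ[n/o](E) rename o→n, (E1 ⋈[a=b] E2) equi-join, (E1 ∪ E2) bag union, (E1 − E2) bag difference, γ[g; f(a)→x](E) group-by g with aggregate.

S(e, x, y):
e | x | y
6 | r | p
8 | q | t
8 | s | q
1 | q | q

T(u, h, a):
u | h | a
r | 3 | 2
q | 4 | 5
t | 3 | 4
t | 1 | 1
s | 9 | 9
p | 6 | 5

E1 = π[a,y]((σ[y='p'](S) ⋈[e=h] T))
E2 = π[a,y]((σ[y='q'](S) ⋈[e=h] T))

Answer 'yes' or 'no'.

E1 subexpression sizes:
  S → 4
  σ[y='p'](S) → 1
  T → 6
  (σ[y='p'](S) ⋈[e=h] T) → 1
  π[a,y]((σ[y='p'](S) ⋈[e=h] T)) → 1
E2 subexpression sizes:
  S → 4
  σ[y='q'](S) → 2
  T → 6
  (σ[y='q'](S) ⋈[e=h] T) → 1
  π[a,y]((σ[y='q'](S) ⋈[e=h] T)) → 1

E1 result:
a | y
5 | p
E2 result:
a | y
1 | q
Witness: (1, 'q') appears 0× in E1 but 1× in E2.

no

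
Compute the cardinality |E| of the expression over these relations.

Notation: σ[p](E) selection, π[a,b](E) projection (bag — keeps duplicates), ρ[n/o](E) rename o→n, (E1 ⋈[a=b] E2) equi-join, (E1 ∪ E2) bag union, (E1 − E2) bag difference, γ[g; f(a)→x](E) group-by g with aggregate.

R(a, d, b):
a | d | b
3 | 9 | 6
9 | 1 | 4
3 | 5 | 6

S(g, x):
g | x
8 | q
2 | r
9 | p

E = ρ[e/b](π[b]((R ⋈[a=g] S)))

Per-node cardinality:
  R → 3
  S → 3
  (R ⋈[a=g] S) → 1
  π[b]((R ⋈[a=g] S)) → 1
  ρ[e/b](π[b]((R ⋈[a=g] S))) → 1

|E| = 1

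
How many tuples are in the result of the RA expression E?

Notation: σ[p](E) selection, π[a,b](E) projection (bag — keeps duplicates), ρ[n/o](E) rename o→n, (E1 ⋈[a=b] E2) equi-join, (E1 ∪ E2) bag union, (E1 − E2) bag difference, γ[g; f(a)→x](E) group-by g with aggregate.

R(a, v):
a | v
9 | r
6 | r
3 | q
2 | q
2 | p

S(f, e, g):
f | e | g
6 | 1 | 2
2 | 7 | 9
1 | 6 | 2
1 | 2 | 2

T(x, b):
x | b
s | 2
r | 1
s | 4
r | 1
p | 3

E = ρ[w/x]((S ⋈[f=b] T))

Row counts bottom-up:
  S → 4
  T → 5
  (S ⋈[f=b] T) → 5
  ρ[w/x]((S ⋈[f=b] T)) → 5

|E| = 5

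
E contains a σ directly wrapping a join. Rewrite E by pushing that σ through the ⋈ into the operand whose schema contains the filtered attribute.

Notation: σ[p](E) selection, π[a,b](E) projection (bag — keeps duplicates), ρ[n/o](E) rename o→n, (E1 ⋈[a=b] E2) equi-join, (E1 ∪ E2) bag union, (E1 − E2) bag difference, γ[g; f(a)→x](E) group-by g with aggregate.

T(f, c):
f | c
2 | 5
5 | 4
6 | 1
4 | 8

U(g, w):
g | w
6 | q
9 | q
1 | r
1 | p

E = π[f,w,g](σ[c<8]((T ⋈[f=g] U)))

σ filters on c, owned by the left side.
E' = π[f,w,g]((σ[c<8](T) ⋈[f=g] U))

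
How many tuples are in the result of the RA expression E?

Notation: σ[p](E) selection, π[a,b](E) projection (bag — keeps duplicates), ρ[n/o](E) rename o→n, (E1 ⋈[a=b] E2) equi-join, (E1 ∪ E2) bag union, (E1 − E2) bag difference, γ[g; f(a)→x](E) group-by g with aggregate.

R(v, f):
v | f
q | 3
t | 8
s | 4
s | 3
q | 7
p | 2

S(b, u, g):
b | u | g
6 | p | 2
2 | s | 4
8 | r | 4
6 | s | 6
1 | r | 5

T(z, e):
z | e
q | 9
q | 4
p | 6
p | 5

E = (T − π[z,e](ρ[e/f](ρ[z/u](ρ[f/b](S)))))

Row counts bottom-up:
  T → 4
  S → 5
  ρ[f/b](S) → 5
  ρ[z/u](ρ[f/b](S)) → 5
  ρ[e/f](ρ[z/u](ρ[f/b](S))) → 5
  π[z,e](ρ[e/f](ρ[z/u](ρ[f/b](S)))) → 5
  (T − π[z,e](ρ[e/f](ρ[z/u](ρ[f/b](S))))) → 3

|E| = 3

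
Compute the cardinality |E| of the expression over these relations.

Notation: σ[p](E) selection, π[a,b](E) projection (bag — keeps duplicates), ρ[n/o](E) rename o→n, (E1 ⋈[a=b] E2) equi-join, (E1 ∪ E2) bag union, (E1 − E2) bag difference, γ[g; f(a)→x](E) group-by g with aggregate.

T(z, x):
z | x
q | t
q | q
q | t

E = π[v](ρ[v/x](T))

Per-node cardinality:
  T → 3
  ρ[v/x](T) → 3
  π[v](ρ[v/x](T)) → 3

|E| = 3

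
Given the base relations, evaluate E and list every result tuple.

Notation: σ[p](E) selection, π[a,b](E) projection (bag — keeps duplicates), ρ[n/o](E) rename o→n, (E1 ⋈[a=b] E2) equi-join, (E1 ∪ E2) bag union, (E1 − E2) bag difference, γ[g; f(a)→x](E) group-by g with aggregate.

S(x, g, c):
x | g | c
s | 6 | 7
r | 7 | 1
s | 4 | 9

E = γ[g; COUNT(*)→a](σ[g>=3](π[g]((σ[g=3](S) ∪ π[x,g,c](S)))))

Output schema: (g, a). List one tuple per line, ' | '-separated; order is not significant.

Subexpression sizes:
  S → 3
  σ[g=3](S) → 0
  S → 3
  π[x,g,c](S) → 3
  (σ[g=3](S) ∪ π[x,g,c](S)) → 3
  π[g]((σ[g=3](S) ∪ π[x,g,c](S))) → 3
  σ[g>=3](π[g]((σ[g=3](S) ∪ π[x,g,c](S)))) → 3
  γ[g; COUNT(*)→a](σ[g>=3](π[g]((σ[g=3](S) ∪ π[x,g,c](S))))) → 3

== RESULT ==
g | a
4 | 1
6 | 1
7 | 1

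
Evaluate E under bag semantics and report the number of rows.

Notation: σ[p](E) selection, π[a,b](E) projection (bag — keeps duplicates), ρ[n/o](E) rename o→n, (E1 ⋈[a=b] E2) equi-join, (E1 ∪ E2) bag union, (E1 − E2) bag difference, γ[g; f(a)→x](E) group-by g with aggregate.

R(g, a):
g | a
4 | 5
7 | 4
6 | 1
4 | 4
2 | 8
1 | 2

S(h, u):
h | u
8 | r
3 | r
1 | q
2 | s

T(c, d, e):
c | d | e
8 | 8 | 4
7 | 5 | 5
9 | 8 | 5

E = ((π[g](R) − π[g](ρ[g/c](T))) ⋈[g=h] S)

Subexpression sizes:
  R → 6
  π[g](R) → 6
  T → 3
  ρ[g/c](T) → 3
  π[g](ρ[g/c](T)) → 3
  (π[g](R) − π[g](ρ[g/c](T))) → 5
  S → 4
  ((π[g](R) − π[g](ρ[g/c](T))) ⋈[g=h] S) → 2

|E| = 2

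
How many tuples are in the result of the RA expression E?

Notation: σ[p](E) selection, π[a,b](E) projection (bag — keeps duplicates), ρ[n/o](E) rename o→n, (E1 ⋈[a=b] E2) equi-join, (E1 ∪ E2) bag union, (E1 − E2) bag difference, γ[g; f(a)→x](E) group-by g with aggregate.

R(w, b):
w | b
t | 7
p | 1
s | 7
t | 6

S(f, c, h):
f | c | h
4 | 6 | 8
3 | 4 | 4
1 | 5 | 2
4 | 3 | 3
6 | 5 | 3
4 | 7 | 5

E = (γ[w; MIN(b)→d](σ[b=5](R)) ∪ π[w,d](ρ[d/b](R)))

Subexpression sizes:
  R → 4
  σ[b=5](R) → 0
  γ[w; MIN(b)→d](σ[b=5](R)) → 0
  R → 4
  ρ[d/b](R) → 4
  π[w,d](ρ[d/b](R)) → 4
  (γ[w; MIN(b)→d](σ[b=5](R)) ∪ π[w,d](ρ[d/b](R))) → 4

|E| = 4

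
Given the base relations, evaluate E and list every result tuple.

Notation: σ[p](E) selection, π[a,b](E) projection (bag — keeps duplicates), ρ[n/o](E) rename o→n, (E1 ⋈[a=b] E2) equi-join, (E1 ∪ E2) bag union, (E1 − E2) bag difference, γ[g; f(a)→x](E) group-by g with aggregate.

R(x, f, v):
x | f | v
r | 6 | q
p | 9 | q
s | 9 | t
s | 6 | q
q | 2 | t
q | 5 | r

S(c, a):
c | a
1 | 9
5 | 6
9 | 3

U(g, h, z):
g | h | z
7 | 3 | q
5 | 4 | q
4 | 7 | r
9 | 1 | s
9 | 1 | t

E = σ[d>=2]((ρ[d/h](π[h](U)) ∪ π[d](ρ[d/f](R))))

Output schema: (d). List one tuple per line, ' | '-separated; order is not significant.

Stepwise |·|:
  U → 5
  π[h](U) → 5
  ρ[d/h](π[h](U)) → 5
  R → 6
  ρ[d/f](R) → 6
  π[d](ρ[d/f](R)) → 6
  (ρ[d/h](π[h](U)) ∪ π[d](ρ[d/f](R))) → 11
  σ[d>=2]((ρ[d/h](π[h](U)) ∪ π[d](ρ[d/f](R)))) → 9

== RESULT ==
d
2
3
4
5
6
6
7
9
9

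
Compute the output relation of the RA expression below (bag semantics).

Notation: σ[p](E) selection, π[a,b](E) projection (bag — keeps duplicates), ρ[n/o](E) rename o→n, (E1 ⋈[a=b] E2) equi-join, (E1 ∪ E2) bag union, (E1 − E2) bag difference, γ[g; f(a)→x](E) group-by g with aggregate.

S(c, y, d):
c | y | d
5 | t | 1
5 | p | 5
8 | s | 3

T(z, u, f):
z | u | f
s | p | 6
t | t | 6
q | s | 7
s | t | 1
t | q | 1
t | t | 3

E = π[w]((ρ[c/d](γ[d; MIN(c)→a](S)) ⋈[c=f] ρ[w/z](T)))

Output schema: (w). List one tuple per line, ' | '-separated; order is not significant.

Per-node cardinality:
  S → 3
  γ[d; MIN(c)→a](S) → 3
  ρ[c/d](γ[d; MIN(c)→a](S)) → 3
  T → 6
  ρ[w/z](T) → 6
  (ρ[c/d](γ[d; MIN(c)→a](S)) ⋈[c=f] ρ[w/z](T)) → 3
  π[w]((ρ[c/d](γ[d; MIN(c)→a](S)) ⋈[c=f] ρ[w/z](T))) → 3

== RESULT ==
w
s
t
t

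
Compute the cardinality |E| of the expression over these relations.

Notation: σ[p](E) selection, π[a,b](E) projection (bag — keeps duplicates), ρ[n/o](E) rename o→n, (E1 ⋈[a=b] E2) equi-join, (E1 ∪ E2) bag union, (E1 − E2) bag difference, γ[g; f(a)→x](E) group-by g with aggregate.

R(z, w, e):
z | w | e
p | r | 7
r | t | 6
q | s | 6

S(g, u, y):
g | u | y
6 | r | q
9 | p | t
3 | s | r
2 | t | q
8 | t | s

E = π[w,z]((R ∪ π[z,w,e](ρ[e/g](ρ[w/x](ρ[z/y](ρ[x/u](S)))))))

Subexpression sizes:
  R → 3
  S → 5
  ρ[x/u](S) → 5
  ρ[z/y](ρ[x/u](S)) → 5
  ρ[w/x](ρ[z/y](ρ[x/u](S))) → 5
  ρ[e/g](ρ[w/x](ρ[z/y](ρ[x/u](S)))) → 5
  π[z,w,e](ρ[e/g](ρ[w/x](ρ[z/y](ρ[x/u](S))))) → 5
  (R ∪ π[z,w,e](ρ[e/g](ρ[w/x](ρ[z/y](ρ[x/u](S)))))) → 8
  π[w,z]((R ∪ π[z,w,e](ρ[e/g](ρ[w/x](ρ[z/y](ρ[x/u](S))))))) → 8

|E| = 8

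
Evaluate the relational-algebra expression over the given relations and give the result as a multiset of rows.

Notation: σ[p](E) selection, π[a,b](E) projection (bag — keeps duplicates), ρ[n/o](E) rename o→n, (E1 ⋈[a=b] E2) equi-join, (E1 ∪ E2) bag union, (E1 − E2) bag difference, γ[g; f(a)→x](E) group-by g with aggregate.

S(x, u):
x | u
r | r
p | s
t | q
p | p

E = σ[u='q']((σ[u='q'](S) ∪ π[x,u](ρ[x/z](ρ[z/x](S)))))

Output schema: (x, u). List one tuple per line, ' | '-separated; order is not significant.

Subexpression sizes:
  S → 4
  σ[u='q'](S) → 1
  S → 4
  ρ[z/x](S) → 4
  ρ[x/z](ρ[z/x](S)) → 4
  π[x,u](ρ[x/z](ρ[z/x](S))) → 4
  (σ[u='q'](S) ∪ π[x,u](ρ[x/z](ρ[z/x](S)))) → 5
  σ[u='q']((σ[u='q'](S) ∪ π[x,u](ρ[x/z](ρ[z/x](S))))) → 2

== RESULT ==
x | u
t | q
t | q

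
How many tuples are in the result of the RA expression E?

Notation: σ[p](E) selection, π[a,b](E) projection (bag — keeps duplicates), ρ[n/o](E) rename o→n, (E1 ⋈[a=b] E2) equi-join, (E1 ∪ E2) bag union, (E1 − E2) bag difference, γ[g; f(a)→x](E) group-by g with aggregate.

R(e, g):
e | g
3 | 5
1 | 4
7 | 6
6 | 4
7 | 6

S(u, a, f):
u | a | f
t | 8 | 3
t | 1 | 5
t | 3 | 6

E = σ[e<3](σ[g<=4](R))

Stepwise |·|:
  R → 5
  σ[g<=4](R) → 2
  σ[e<3](σ[g<=4](R)) → 1

|E| = 1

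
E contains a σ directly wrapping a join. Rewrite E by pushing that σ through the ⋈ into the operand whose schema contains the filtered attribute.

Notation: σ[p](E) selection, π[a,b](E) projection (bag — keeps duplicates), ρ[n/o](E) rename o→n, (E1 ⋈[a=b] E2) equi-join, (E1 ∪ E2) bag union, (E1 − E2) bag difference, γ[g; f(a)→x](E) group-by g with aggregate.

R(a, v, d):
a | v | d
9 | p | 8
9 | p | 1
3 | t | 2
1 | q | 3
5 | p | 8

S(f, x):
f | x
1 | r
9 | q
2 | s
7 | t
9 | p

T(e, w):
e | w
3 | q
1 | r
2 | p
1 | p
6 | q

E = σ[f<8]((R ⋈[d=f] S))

σ filters on f, owned by the right side.
E' = (R ⋈[d=f] σ[f<8](S))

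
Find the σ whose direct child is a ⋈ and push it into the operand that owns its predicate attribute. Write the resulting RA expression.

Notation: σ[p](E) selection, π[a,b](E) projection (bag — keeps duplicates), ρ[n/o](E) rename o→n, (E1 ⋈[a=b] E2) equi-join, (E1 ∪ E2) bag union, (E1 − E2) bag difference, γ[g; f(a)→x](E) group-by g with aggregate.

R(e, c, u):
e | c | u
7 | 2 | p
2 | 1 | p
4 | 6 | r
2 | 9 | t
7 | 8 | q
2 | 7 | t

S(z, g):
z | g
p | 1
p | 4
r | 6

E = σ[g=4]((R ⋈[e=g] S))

σ filters on g, owned by the right side.
E' = (R ⋈[e=g] σ[g=4](S))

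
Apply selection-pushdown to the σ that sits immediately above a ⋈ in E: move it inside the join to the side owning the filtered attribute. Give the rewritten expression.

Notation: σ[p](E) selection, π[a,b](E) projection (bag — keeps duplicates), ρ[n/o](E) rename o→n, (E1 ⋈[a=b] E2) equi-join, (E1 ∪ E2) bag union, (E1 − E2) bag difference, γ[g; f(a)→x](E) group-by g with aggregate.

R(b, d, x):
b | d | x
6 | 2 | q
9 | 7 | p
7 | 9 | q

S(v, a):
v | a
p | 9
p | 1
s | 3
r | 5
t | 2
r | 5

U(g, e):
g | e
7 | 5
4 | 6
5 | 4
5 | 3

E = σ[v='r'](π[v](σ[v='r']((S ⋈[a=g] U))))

σ filters on v, owned by the left side.
E' = σ[v='r'](π[v]((σ[v='r'](S) ⋈[a=g] U)))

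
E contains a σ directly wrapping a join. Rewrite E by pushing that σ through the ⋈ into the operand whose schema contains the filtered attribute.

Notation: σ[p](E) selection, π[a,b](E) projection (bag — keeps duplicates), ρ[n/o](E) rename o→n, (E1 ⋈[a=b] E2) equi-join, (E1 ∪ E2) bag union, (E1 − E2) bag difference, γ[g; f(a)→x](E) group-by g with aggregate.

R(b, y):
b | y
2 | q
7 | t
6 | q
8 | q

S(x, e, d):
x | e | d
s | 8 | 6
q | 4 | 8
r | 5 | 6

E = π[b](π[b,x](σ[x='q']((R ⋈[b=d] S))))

σ filters on x, owned by the right side.
E' = π[b](π[b,x]((R ⋈[b=d] σ[x='q'](S))))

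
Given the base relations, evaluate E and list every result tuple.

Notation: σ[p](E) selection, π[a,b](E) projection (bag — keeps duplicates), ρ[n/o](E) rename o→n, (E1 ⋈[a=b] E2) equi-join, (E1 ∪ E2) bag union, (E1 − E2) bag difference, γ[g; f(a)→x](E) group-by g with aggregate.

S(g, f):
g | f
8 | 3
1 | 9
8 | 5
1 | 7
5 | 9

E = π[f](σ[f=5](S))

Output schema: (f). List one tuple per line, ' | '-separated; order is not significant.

Row counts bottom-up:
  S → 5
  σ[f=5](S) → 1
  π[f](σ[f=5](S)) → 1

== RESULT ==
f
5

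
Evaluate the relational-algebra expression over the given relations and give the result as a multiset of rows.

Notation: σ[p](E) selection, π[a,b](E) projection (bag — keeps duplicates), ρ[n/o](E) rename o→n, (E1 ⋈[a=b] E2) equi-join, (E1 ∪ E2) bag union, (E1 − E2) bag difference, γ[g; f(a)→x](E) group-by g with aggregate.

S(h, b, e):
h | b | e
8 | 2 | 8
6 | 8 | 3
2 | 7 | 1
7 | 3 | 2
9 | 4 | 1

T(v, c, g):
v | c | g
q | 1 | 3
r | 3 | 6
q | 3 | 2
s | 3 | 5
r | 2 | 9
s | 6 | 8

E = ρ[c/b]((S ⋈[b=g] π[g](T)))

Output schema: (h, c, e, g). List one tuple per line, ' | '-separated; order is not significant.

Subexpression sizes:
  S → 5
  T → 6
  π[g](T) → 6
  (S ⋈[b=g] π[g](T)) → 3
  ρ[c/b]((S ⋈[b=g] π[g](T))) → 3

== RESULT ==
h | c | e | g
6 | 8 | 3 | 8
7 | 3 | 2 | 3
8 | 2 | 8 | 2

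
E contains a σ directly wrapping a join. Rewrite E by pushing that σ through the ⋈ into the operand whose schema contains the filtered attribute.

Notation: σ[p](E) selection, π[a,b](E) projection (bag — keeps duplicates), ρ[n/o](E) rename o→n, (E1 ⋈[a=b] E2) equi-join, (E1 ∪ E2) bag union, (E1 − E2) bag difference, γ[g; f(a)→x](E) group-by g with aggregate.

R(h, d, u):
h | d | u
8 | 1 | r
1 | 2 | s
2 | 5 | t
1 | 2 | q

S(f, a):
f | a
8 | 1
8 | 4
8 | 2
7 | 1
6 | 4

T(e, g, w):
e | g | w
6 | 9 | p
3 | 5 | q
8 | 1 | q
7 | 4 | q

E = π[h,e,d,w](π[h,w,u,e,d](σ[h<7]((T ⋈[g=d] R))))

σ filters on h, owned by the right side.
E' = π[h,e,d,w](π[h,w,u,e,d]((T ⋈[g=d] σ[h<7](R))))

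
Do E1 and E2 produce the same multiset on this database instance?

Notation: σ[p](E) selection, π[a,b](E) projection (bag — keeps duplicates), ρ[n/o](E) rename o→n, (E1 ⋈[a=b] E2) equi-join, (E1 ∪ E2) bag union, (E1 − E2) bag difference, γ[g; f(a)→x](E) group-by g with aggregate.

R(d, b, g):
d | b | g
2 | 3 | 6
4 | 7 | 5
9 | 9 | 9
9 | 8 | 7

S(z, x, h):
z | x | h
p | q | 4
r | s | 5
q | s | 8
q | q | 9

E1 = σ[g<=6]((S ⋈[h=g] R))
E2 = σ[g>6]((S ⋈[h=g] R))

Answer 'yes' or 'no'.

E1 subexpression sizes:
  S → 4
  R → 4
  (S ⋈[h=g] R) → 2
  σ[g<=6]((S ⋈[h=g] R)) → 1
E2 subexpression sizes:
  S → 4
  R → 4
  (S ⋈[h=g] R) → 2
  σ[g>6]((S ⋈[h=g] R)) → 1

E1 result:
z | x | h | d | b | g
r | s | 5 | 4 | 7 | 5
E2 result:
z | x | h | d | b | g
q | q | 9 | 9 | 9 | 9
Witness: ('q', 'q', 9, 9, 9, 9) appears 0× in E1 but 1× in E2.

no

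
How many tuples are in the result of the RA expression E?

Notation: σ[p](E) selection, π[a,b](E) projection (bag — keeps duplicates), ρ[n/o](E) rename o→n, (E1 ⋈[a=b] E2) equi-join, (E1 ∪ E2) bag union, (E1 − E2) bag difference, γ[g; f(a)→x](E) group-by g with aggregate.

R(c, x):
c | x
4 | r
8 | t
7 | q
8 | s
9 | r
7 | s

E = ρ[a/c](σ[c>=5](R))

Per-node cardinality:
  R → 6
  σ[c>=5](R) → 5
  ρ[a/c](σ[c>=5](R)) → 5

|E| = 5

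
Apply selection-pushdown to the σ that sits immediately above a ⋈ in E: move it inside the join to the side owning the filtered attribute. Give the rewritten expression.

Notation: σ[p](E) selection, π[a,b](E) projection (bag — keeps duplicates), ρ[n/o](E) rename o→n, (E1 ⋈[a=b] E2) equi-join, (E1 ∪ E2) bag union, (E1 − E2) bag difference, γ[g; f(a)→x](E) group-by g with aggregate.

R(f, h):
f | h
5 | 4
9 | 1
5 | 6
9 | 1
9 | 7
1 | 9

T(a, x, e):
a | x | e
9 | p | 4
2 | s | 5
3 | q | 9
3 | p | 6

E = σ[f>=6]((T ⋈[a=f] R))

σ filters on f, owned by the right side.
E' = (T ⋈[a=f] σ[f>=6](R))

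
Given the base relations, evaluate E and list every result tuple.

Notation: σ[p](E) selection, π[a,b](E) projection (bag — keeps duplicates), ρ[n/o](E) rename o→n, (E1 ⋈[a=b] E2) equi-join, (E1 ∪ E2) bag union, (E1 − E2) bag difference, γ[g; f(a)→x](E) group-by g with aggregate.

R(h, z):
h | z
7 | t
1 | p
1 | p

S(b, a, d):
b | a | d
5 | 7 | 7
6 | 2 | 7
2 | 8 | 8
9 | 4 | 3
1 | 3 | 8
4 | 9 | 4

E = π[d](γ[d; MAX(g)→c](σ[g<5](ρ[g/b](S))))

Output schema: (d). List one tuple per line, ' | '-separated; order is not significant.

Per-node cardinality:
  S → 6
  ρ[g/b](S) → 6
  σ[g<5](ρ[g/b](S)) → 3
  γ[d; MAX(g)→c](σ[g<5](ρ[g/b](S))) → 2
  π[d](γ[d; MAX(g)→c](σ[g<5](ρ[g/b](S)))) → 2

== RESULT ==
d
4
8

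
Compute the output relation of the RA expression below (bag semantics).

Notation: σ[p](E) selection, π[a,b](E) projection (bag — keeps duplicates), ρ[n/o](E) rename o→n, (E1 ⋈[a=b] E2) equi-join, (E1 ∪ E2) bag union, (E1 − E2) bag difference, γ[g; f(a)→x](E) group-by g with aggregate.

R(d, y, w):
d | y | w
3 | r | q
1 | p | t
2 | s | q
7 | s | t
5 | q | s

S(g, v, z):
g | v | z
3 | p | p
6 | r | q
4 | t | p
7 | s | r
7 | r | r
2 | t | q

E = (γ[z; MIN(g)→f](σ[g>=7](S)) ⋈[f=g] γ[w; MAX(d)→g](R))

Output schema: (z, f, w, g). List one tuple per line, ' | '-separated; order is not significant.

Row counts bottom-up:
  S → 6
  σ[g>=7](S) → 2
  γ[z; MIN(g)→f](σ[g>=7](S)) → 1
  R → 5
  γ[w; MAX(d)→g](R) → 3
  (γ[z; MIN(g)→f](σ[g>=7](S)) ⋈[f=g] γ[w; MAX(d)→g](R)) → 1

== RESULT ==
z | f | w | g
r | 7 | t | 7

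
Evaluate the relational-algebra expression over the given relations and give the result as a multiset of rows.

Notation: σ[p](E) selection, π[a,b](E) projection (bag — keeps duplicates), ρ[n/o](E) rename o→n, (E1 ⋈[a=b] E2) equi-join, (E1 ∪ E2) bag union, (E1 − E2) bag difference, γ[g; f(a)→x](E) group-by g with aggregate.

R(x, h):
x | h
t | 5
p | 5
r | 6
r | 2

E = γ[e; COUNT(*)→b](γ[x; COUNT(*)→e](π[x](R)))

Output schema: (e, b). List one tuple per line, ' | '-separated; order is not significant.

Row counts bottom-up:
  R → 4
  π[x](R) → 4
  γ[x; COUNT(*)→e](π[x](R)) → 3
  γ[e; COUNT(*)→b](γ[x; COUNT(*)→e](π[x](R))) → 2

== RESULT ==
e | b
1 | 2
2 | 1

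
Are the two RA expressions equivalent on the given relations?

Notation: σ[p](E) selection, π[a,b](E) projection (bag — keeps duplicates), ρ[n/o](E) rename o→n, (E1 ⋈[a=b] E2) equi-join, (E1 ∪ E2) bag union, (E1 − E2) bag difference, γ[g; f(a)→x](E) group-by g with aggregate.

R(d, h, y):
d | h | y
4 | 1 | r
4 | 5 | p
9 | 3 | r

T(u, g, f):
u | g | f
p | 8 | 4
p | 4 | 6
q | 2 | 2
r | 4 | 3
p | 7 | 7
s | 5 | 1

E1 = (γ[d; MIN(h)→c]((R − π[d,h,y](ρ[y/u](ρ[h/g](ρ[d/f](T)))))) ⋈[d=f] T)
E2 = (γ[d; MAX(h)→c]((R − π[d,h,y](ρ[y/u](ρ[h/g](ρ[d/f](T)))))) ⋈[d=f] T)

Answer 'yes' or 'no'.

E1 subexpression sizes:
  R → 3
  T → 6
  ρ[d/f](T) → 6
  ρ[h/g](ρ[d/f](T)) → 6
  ρ[y/u](ρ[h/g](ρ[d/f](T))) → 6
  π[d,h,y](ρ[y/u](ρ[h/g](ρ[d/f](T)))) → 6
  (R − π[d,h,y](ρ[y/u](ρ[h/g](ρ[d/f](T))))) → 3
  γ[d; MIN(h)→c]((R − π[d,h,y](ρ[y/u](ρ[h/g](ρ[d/f](T)))))) → 2
  T → 6
  (γ[d; MIN(h)→c]((R − π[d,h,y](ρ[y/u](ρ[h/g](ρ[d/f](T)))))) ⋈[d=f] T) → 1
E2 subexpression sizes:
  R → 3
  T → 6
  ρ[d/f](T) → 6
  ρ[h/g](ρ[d/f](T)) → 6
  ρ[y/u](ρ[h/g](ρ[d/f](T))) → 6
  π[d,h,y](ρ[y/u](ρ[h/g](ρ[d/f](T)))) → 6
  (R − π[d,h,y](ρ[y/u](ρ[h/g](ρ[d/f](T))))) → 3
  γ[d; MAX(h)→c]((R − π[d,h,y](ρ[y/u](ρ[h/g](ρ[d/f](T)))))) → 2
  T → 6
  (γ[d; MAX(h)→c]((R − π[d,h,y](ρ[y/u](ρ[h/g](ρ[d/f](T)))))) ⋈[d=f] T) → 1

E1 result:
d | c | u | g | f
4 | 1 | p | 8 | 4
E2 result:
d | c | u | g | f
4 | 5 | p | 8 | 4
Witness: (4, 1, 'p', 8, 4) appears 1× in E1 but 0× in E2.

no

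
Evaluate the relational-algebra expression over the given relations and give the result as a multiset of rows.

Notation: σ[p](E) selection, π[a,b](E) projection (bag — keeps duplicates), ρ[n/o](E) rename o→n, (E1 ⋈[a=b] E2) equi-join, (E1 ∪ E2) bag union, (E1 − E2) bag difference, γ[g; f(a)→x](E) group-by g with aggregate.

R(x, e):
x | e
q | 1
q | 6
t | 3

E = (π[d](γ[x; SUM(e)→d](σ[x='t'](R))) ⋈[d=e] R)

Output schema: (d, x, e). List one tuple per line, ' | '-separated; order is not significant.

Row counts bottom-up:
  R → 3
  σ[x='t'](R) → 1
  γ[x; SUM(e)→d](σ[x='t'](R)) → 1
  π[d](γ[x; SUM(e)→d](σ[x='t'](R))) → 1
  R → 3
  (π[d](γ[x; SUM(e)→d](σ[x='t'](R))) ⋈[d=e] R) → 1

== RESULT ==
d | x | e
3 | t | 3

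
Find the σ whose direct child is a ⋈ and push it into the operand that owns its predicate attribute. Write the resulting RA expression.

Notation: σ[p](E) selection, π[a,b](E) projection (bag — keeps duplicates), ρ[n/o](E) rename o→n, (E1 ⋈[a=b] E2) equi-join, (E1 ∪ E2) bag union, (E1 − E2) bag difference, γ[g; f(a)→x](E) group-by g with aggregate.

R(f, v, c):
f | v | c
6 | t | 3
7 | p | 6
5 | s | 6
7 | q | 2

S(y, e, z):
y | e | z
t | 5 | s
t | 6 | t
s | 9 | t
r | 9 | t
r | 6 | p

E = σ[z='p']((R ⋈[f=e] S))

σ filters on z, owned by the right side.
E' = (R ⋈[f=e] σ[z='p'](S))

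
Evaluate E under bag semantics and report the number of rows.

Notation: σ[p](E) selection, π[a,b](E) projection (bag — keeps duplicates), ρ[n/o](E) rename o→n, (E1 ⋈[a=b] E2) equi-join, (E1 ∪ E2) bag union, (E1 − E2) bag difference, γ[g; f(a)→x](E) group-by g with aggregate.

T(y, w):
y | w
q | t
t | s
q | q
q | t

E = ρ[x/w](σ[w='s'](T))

Row counts bottom-up:
  T → 4
  σ[w='s'](T) → 1
  ρ[x/w](σ[w='s'](T)) → 1

|E| = 1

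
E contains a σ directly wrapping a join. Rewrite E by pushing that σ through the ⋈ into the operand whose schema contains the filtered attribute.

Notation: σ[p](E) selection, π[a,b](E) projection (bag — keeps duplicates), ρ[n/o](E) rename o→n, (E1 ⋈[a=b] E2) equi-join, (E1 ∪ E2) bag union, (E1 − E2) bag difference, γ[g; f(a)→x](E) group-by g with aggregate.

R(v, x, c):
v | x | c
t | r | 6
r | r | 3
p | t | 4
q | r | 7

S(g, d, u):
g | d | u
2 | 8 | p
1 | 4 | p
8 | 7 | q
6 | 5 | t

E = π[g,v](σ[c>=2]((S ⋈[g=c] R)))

σ filters on c, owned by the right side.
E' = π[g,v]((S ⋈[g=c] σ[c>=2](R)))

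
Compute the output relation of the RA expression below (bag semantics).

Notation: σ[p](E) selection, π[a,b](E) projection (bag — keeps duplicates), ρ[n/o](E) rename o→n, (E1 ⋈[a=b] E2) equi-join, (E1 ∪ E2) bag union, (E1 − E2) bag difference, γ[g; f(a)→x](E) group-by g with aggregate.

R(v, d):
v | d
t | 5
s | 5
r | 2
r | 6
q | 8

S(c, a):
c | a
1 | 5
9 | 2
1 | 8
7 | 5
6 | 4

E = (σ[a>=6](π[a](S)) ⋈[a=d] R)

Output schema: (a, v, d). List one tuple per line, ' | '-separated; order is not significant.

Row counts bottom-up:
  S → 5
  π[a](S) → 5
  σ[a>=6](π[a](S)) → 1
  R → 5
  (σ[a>=6](π[a](S)) ⋈[a=d] R) → 1

== RESULT ==
a | v | d
8 | q | 8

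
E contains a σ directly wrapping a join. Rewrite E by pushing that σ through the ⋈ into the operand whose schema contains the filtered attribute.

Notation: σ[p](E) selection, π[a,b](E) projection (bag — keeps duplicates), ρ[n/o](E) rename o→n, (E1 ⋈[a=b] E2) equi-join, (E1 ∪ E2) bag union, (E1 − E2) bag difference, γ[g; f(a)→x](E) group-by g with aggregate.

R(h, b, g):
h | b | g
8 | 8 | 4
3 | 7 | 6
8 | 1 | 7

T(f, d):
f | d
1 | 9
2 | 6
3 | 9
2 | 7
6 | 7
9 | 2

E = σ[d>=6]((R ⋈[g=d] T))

σ filters on d, owned by the right side.
E' = (R ⋈[g=d] σ[d>=6](T))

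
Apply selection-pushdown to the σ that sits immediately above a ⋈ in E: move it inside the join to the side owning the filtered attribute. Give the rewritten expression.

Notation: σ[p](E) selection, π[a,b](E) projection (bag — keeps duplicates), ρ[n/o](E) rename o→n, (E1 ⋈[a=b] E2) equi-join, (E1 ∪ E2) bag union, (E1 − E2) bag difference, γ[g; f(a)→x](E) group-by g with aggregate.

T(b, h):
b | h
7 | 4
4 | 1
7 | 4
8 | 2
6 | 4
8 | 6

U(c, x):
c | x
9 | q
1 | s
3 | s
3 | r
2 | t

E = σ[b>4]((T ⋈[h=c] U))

σ filters on b, owned by the left side.
E' = (σ[b>4](T) ⋈[h=c] U)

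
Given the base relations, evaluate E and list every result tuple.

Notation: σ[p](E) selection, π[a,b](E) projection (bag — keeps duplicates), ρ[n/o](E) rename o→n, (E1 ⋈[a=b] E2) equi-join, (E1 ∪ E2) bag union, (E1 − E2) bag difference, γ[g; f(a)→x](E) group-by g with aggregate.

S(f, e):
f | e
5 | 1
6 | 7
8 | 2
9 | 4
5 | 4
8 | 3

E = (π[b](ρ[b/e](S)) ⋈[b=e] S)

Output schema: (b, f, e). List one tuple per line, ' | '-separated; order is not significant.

Subexpression sizes:
  S → 6
  ρ[b/e](S) → 6
  π[b](ρ[b/e](S)) → 6
  S → 6
  (π[b](ρ[b/e](S)) ⋈[b=e] S) → 8

== RESULT ==
b | f | e
1 | 5 | 1
2 | 8 | 2
3 | 8 | 3
4 | 5 | 4
4 | 5 | 4
4 | 9 | 4
4 | 9 | 4
7 | 6 | 7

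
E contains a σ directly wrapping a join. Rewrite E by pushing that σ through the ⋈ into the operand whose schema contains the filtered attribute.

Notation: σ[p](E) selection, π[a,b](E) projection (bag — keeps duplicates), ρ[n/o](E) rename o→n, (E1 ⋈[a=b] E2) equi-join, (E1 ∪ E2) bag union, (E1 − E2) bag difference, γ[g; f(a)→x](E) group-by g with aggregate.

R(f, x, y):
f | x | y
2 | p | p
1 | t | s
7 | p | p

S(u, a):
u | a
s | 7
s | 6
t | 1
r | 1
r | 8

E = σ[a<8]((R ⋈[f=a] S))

σ filters on a, owned by the right side.
E' = (R ⋈[f=a] σ[a<8](S))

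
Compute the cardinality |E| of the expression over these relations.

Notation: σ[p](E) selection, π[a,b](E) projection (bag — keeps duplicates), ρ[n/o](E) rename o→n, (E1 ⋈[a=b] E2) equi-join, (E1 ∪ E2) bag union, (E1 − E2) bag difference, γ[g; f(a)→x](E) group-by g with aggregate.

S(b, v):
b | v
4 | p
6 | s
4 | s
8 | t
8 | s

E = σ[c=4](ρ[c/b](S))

Stepwise |·|:
  S → 5
  ρ[c/b](S) → 5
  σ[c=4](ρ[c/b](S)) → 2

|E| = 2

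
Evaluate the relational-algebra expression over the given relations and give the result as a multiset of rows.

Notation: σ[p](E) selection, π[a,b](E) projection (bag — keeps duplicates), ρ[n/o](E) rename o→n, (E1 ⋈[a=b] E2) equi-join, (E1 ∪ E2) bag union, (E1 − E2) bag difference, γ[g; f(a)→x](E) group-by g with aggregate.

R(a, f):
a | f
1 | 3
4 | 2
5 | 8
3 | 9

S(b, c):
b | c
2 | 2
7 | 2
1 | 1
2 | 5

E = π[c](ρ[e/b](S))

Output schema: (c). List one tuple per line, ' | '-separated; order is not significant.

Subexpression sizes:
  S → 4
  ρ[e/b](S) → 4
  π[c](ρ[e/b](S)) → 4

== RESULT ==
c
1
2
2
5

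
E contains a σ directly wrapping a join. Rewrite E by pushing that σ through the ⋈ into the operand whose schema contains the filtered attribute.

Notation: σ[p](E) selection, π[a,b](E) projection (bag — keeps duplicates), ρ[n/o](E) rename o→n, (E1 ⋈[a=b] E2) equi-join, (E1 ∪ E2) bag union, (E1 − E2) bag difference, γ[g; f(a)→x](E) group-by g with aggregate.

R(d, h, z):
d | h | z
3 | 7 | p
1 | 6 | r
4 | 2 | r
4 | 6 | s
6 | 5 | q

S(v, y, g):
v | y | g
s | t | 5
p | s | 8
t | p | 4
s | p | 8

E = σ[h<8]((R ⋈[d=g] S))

σ filters on h, owned by the left side.
E' = (σ[h<8](R) ⋈[d=g] S)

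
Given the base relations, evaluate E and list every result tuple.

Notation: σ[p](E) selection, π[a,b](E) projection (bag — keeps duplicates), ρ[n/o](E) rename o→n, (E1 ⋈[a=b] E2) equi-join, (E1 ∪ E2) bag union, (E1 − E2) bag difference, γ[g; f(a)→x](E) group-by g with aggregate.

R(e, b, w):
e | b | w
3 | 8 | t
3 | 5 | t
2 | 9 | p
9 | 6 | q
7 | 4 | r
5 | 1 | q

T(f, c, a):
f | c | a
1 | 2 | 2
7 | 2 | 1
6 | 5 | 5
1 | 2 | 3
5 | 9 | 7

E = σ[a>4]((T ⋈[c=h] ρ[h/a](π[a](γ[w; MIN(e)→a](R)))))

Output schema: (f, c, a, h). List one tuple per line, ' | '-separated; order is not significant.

Stepwise |·|:
  T → 5
  R → 6
  γ[w; MIN(e)→a](R) → 4
  π[a](γ[w; MIN(e)→a](R)) → 4
  ρ[h/a](π[a](γ[w; MIN(e)→a](R))) → 4
  (T ⋈[c=h] ρ[h/a](π[a](γ[w; MIN(e)→a](R)))) → 4
  σ[a>4]((T ⋈[c=h] ρ[h/a](π[a](γ[w; MIN(e)→a](R))))) → 1

== RESULT ==
f | c | a | h
6 | 5 | 5 | 5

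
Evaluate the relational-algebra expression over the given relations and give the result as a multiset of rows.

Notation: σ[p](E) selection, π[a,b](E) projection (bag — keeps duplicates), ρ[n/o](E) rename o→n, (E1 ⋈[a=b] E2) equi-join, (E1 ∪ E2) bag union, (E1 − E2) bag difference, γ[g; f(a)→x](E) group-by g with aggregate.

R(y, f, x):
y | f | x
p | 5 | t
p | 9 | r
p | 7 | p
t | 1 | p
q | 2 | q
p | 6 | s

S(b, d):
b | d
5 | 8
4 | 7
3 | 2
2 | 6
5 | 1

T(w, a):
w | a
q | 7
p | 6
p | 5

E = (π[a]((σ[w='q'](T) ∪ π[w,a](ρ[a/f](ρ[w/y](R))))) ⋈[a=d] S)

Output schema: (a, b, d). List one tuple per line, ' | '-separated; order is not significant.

Stepwise |·|:
  T → 3
  σ[w='q'](T) → 1
  R → 6
  ρ[w/y](R) → 6
  ρ[a/f](ρ[w/y](R)) → 6
  π[w,a](ρ[a/f](ρ[w/y](R))) → 6
  (σ[w='q'](T) ∪ π[w,a](ρ[a/f](ρ[w/y](R)))) → 7
  π[a]((σ[w='q'](T) ∪ π[w,a](ρ[a/f](ρ[w/y](R))))) → 7
  S → 5
  (π[a]((σ[w='q'](T) ∪ π[w,a](ρ[a/f](ρ[w/y](R))))) ⋈[a=d] S) → 5

== RESULT ==
a | b | d
1 | 5 | 1
2 | 3 | 2
6 | 2 | 6
7 | 4 | 7
7 | 4 | 7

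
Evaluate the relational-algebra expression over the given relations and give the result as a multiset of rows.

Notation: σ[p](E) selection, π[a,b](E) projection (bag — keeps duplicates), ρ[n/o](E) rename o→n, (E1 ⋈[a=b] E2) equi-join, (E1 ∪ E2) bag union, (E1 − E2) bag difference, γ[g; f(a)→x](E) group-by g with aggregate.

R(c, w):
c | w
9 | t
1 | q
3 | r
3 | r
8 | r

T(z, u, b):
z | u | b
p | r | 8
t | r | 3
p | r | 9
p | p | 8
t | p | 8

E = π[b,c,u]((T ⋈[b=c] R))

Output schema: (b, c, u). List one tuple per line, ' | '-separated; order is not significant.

Subexpression sizes:
  T → 5
  R → 5
  (T ⋈[b=c] R) → 6
  π[b,c,u]((T ⋈[b=c] R)) → 6

== RESULT ==
b | c | u
3 | 3 | r
3 | 3 | r
8 | 8 | p
8 | 8 | p
8 | 8 | r
9 | 9 | r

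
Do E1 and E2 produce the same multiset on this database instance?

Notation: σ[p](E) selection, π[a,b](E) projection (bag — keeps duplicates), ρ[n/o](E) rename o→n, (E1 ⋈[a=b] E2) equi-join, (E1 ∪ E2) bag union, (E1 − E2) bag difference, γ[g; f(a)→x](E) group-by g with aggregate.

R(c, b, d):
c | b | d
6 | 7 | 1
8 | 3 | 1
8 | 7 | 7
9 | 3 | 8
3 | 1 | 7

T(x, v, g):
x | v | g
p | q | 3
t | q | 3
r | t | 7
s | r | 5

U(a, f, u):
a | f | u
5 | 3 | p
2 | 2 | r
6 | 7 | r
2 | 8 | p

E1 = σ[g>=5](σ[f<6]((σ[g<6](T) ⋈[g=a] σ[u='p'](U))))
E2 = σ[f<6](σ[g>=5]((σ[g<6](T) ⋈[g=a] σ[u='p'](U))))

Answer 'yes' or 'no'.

E1 per-node cardinality:
  T → 4
  σ[g<6](T) → 3
  U → 4
  σ[u='p'](U) → 2
  (σ[g<6](T) ⋈[g=a] σ[u='p'](U)) → 1
  σ[f<6]((σ[g<6](T) ⋈[g=a] σ[u='p'](U))) → 1
  σ[g>=5](σ[f<6]((σ[g<6](T) ⋈[g=a] σ[u='p'](U)))) → 1
E2 per-node cardinality:
  T → 4
  σ[g<6](T) → 3
  U → 4
  σ[u='p'](U) → 2
  (σ[g<6](T) ⋈[g=a] σ[u='p'](U)) → 1
  σ[g>=5]((σ[g<6](T) ⋈[g=a] σ[u='p'](U))) → 1
  σ[f<6](σ[g>=5]((σ[g<6](T) ⋈[g=a] σ[u='p'](U)))) → 1

E1 and E2 produce the same multiset:
x | v | g | a | f | u
s | r | 5 | 5 | 3 | p

yes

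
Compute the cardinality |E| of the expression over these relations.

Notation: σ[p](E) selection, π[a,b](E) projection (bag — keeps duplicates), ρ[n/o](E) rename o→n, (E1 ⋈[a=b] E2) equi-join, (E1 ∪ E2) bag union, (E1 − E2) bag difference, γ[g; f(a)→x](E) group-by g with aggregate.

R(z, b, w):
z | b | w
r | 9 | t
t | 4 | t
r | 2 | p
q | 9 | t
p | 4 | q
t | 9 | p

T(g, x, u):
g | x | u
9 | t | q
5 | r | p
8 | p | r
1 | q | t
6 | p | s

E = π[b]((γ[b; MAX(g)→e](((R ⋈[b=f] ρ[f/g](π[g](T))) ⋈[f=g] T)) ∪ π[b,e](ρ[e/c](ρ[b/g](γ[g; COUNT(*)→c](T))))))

Per-node cardinality:
  R → 6
  T → 5
  π[g](T) → 5
  ρ[f/g](π[g](T)) → 5
  (R ⋈[b=f] ρ[f/g](π[g](T))) → 3
  T → 5
  ((R ⋈[b=f] ρ[f/g](π[g](T))) ⋈[f=g] T) → 3
  γ[b; MAX(g)→e](((R ⋈[b=f] ρ[f/g](π[g](T))) ⋈[f=g] T)) → 1
  T → 5
  γ[g; COUNT(*)→c](T) → 5
  ρ[b/g](γ[g; COUNT(*)→c](T)) → 5
  ρ[e/c](ρ[b/g](γ[g; COUNT(*)→c](T))) → 5
  π[b,e](ρ[e/c](ρ[b/g](γ[g; COUNT(*)→c](T)))) → 5
  (γ[b; MAX(g)→e](((R ⋈[b=f] ρ[f/g](π[g](T))) ⋈[f=g] T)) ∪ π[b,e](ρ[e/c](ρ[b/g](γ[g; COUNT(*)→c](T))))) → 6
  π[b]((γ[b; MAX(g)→e](((R ⋈[b=f] ρ[f/g](π[g](T))) ⋈[f=g] T)) ∪ π[b,e](ρ[e/c](ρ[b/g](γ[g; COUNT(*)→c](T)))))) → 6

|E| = 6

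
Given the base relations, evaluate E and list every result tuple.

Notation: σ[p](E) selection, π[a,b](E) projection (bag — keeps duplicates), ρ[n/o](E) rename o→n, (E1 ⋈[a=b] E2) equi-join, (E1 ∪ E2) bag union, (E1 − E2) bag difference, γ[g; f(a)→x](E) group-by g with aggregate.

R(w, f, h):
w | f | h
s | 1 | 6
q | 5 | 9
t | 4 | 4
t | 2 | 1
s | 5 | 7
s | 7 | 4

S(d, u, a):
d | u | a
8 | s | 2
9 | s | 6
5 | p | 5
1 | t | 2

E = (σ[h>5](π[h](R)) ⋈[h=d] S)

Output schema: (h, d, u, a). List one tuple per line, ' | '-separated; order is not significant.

Subexpression sizes:
  R → 6
  π[h](R) → 6
  σ[h>5](π[h](R)) → 3
  S → 4
  (σ[h>5](π[h](R)) ⋈[h=d] S) → 1

== RESULT ==
h | d | u | a
9 | 9 | s | 6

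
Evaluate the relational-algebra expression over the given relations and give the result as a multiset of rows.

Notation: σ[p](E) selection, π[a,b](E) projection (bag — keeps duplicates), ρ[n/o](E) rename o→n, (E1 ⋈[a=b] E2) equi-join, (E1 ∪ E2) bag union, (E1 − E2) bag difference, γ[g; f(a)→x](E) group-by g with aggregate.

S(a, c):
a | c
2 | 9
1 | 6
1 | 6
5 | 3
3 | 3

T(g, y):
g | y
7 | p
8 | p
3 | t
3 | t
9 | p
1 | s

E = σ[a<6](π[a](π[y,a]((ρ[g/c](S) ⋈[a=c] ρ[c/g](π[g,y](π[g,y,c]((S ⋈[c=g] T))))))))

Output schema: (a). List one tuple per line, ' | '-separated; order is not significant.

Row counts bottom-up:
  S → 5
  ρ[g/c](S) → 5
  S → 5
  T → 6
  (S ⋈[c=g] T) → 5
  π[g,y,c]((S ⋈[c=g] T)) → 5
  π[g,y](π[g,y,c]((S ⋈[c=g] T))) → 5
  ρ[c/g](π[g,y](π[g,y,c]((S ⋈[c=g] T)))) → 5
  (ρ[g/c](S) ⋈[a=c] ρ[c/g](π[g,y](π[g,y,c]((S ⋈[c=g] T))))) → 4
  π[y,a]((ρ[g/c](S) ⋈[a=c] ρ[c/g](π[g,y](π[g,y,c]((S ⋈[c=g] T)))))) → 4
  π[a](π[y,a]((ρ[g/c](S) ⋈[a=c] ρ[c/g](π[g,y](π[g,y,c]((S ⋈[c=g] T))))))) → 4
  σ[a<6](π[a](π[y,a]((ρ[g/c](S) ⋈[a=c] ρ[c/g](π[g,y](π[g,y,c]((S ⋈[c=g] T)))))))) → 4

== RESULT ==
a
3
3
3
3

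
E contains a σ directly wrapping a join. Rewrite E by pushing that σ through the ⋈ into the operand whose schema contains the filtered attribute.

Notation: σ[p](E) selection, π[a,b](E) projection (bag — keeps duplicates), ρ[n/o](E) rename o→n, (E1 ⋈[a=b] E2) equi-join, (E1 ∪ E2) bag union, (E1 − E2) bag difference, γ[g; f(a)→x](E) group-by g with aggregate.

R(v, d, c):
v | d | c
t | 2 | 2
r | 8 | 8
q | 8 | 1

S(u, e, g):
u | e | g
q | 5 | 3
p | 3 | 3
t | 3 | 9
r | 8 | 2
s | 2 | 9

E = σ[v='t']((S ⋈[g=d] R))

σ filters on v, owned by the right side.
E' = (S ⋈[g=d] σ[v='t'](R))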